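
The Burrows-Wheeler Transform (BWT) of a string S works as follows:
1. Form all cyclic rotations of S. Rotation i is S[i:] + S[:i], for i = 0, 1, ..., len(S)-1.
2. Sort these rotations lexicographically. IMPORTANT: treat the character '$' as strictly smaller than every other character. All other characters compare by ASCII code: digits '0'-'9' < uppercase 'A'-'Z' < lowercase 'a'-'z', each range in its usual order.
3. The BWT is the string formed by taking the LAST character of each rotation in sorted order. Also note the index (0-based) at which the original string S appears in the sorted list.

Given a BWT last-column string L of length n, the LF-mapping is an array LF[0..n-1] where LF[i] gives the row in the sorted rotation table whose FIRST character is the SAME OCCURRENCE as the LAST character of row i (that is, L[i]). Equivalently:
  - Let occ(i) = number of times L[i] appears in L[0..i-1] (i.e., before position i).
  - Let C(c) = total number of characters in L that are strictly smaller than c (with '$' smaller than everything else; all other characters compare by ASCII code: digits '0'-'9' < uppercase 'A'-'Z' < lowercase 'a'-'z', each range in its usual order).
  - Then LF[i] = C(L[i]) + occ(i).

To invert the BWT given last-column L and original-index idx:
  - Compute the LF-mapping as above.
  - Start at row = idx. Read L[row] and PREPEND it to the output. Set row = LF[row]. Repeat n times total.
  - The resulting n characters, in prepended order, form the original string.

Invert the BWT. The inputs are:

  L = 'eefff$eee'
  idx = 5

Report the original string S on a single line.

LF mapping: 1 2 6 7 8 0 3 4 5
Walk LF starting at row 5, prepending L[row]:
  step 1: row=5, L[5]='$', prepend. Next row=LF[5]=0
  step 2: row=0, L[0]='e', prepend. Next row=LF[0]=1
  step 3: row=1, L[1]='e', prepend. Next row=LF[1]=2
  step 4: row=2, L[2]='f', prepend. Next row=LF[2]=6
  step 5: row=6, L[6]='e', prepend. Next row=LF[6]=3
  step 6: row=3, L[3]='f', prepend. Next row=LF[3]=7
  step 7: row=7, L[7]='e', prepend. Next row=LF[7]=4
  step 8: row=4, L[4]='f', prepend. Next row=LF[4]=8
  step 9: row=8, L[8]='e', prepend. Next row=LF[8]=5
Reversed output: efefefee$

Answer: efefefee$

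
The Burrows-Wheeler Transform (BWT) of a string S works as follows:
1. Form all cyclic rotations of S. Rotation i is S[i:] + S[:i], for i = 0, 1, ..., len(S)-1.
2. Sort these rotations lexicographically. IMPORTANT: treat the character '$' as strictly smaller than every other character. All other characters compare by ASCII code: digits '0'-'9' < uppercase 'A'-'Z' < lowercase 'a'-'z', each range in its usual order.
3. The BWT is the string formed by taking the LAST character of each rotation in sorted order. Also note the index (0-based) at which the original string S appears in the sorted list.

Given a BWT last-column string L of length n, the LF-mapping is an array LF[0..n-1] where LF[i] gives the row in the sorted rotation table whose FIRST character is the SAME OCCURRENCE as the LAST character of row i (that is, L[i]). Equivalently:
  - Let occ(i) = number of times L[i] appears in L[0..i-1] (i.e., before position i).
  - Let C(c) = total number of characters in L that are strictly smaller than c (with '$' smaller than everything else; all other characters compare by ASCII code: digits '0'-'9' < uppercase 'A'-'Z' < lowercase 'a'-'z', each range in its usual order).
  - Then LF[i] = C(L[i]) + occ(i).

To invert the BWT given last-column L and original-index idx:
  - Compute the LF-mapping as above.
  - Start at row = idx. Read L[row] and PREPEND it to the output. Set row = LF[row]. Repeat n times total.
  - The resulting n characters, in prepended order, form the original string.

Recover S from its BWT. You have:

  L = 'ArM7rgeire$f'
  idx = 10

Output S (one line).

LF mapping: 2 9 3 1 10 7 4 8 11 5 0 6
Walk LF starting at row 10, prepending L[row]:
  step 1: row=10, L[10]='$', prepend. Next row=LF[10]=0
  step 2: row=0, L[0]='A', prepend. Next row=LF[0]=2
  step 3: row=2, L[2]='M', prepend. Next row=LF[2]=3
  step 4: row=3, L[3]='7', prepend. Next row=LF[3]=1
  step 5: row=1, L[1]='r', prepend. Next row=LF[1]=9
  step 6: row=9, L[9]='e', prepend. Next row=LF[9]=5
  step 7: row=5, L[5]='g', prepend. Next row=LF[5]=7
  step 8: row=7, L[7]='i', prepend. Next row=LF[7]=8
  step 9: row=8, L[8]='r', prepend. Next row=LF[8]=11
  step 10: row=11, L[11]='f', prepend. Next row=LF[11]=6
  step 11: row=6, L[6]='e', prepend. Next row=LF[6]=4
  step 12: row=4, L[4]='r', prepend. Next row=LF[4]=10
Reversed output: refriger7MA$

Answer: refriger7MA$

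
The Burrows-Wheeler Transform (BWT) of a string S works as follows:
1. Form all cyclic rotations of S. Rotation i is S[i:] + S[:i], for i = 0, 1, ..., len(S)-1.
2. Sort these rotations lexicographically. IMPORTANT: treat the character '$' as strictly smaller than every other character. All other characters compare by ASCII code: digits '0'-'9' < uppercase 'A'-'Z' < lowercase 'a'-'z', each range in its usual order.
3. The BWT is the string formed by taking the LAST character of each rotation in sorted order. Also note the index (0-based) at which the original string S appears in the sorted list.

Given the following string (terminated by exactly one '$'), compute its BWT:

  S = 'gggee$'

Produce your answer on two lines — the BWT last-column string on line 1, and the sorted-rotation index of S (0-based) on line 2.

Answer: eeggg$
5

Derivation:
All 6 rotations (rotation i = S[i:]+S[:i]):
  rot[0] = gggee$
  rot[1] = ggee$g
  rot[2] = gee$gg
  rot[3] = ee$ggg
  rot[4] = e$ggge
  rot[5] = $gggee
Sorted (with $ < everything):
  sorted[0] = $gggee  (last char: 'e')
  sorted[1] = e$ggge  (last char: 'e')
  sorted[2] = ee$ggg  (last char: 'g')
  sorted[3] = gee$gg  (last char: 'g')
  sorted[4] = ggee$g  (last char: 'g')
  sorted[5] = gggee$  (last char: '$')
Last column: eeggg$
Original string S is at sorted index 5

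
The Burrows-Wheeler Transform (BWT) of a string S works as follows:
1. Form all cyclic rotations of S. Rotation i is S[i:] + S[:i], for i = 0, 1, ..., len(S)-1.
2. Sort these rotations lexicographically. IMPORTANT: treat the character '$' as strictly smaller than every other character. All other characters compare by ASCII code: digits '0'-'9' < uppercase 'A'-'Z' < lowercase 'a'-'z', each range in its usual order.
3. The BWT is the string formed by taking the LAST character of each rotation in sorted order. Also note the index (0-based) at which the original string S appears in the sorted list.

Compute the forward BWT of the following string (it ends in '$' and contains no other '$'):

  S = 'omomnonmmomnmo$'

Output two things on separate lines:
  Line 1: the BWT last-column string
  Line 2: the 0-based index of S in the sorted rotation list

Answer: onoonmoommmmm$n
13

Derivation:
All 15 rotations (rotation i = S[i:]+S[:i]):
  rot[0] = omomnonmmomnmo$
  rot[1] = momnonmmomnmo$o
  rot[2] = omnonmmomnmo$om
  rot[3] = mnonmmomnmo$omo
  rot[4] = nonmmomnmo$omom
  rot[5] = onmmomnmo$omomn
  rot[6] = nmmomnmo$omomno
  rot[7] = mmomnmo$omomnon
  rot[8] = momnmo$omomnonm
  rot[9] = omnmo$omomnonmm
  rot[10] = mnmo$omomnonmmo
  rot[11] = nmo$omomnonmmom
  rot[12] = mo$omomnonmmomn
  rot[13] = o$omomnonmmomnm
  rot[14] = $omomnonmmomnmo
Sorted (with $ < everything):
  sorted[0] = $omomnonmmomnmo  (last char: 'o')
  sorted[1] = mmomnmo$omomnon  (last char: 'n')
  sorted[2] = mnmo$omomnonmmo  (last char: 'o')
  sorted[3] = mnonmmomnmo$omo  (last char: 'o')
  sorted[4] = mo$omomnonmmomn  (last char: 'n')
  sorted[5] = momnmo$omomnonm  (last char: 'm')
  sorted[6] = momnonmmomnmo$o  (last char: 'o')
  sorted[7] = nmmomnmo$omomno  (last char: 'o')
  sorted[8] = nmo$omomnonmmom  (last char: 'm')
  sorted[9] = nonmmomnmo$omom  (last char: 'm')
  sorted[10] = o$omomnonmmomnm  (last char: 'm')
  sorted[11] = omnmo$omomnonmm  (last char: 'm')
  sorted[12] = omnonmmomnmo$om  (last char: 'm')
  sorted[13] = omomnonmmomnmo$  (last char: '$')
  sorted[14] = onmmomnmo$omomn  (last char: 'n')
Last column: onoonmoommmmm$n
Original string S is at sorted index 13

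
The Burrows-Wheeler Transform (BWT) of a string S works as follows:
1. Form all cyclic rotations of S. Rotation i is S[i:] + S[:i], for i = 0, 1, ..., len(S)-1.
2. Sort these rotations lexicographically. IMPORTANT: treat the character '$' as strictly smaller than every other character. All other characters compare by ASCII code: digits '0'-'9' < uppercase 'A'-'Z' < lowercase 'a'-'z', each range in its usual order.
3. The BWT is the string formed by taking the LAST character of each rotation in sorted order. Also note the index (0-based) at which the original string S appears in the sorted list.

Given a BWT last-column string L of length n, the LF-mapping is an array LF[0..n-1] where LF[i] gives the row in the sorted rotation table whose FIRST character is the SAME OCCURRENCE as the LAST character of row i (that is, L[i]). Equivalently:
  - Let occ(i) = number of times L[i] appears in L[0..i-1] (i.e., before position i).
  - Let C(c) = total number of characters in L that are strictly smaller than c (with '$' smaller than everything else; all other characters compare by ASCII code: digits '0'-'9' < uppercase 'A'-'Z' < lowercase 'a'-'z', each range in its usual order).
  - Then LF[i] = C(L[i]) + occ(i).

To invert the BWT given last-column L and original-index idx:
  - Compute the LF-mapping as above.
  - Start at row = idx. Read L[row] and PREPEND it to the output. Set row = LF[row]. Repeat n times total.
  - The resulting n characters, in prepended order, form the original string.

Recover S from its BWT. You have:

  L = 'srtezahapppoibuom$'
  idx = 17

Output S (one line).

LF mapping: 14 13 15 4 17 1 5 2 10 11 12 8 6 3 16 9 7 0
Walk LF starting at row 17, prepending L[row]:
  step 1: row=17, L[17]='$', prepend. Next row=LF[17]=0
  step 2: row=0, L[0]='s', prepend. Next row=LF[0]=14
  step 3: row=14, L[14]='u', prepend. Next row=LF[14]=16
  step 4: row=16, L[16]='m', prepend. Next row=LF[16]=7
  step 5: row=7, L[7]='a', prepend. Next row=LF[7]=2
  step 6: row=2, L[2]='t', prepend. Next row=LF[2]=15
  step 7: row=15, L[15]='o', prepend. Next row=LF[15]=9
  step 8: row=9, L[9]='p', prepend. Next row=LF[9]=11
  step 9: row=11, L[11]='o', prepend. Next row=LF[11]=8
  step 10: row=8, L[8]='p', prepend. Next row=LF[8]=10
  step 11: row=10, L[10]='p', prepend. Next row=LF[10]=12
  step 12: row=12, L[12]='i', prepend. Next row=LF[12]=6
  step 13: row=6, L[6]='h', prepend. Next row=LF[6]=5
  step 14: row=5, L[5]='a', prepend. Next row=LF[5]=1
  step 15: row=1, L[1]='r', prepend. Next row=LF[1]=13
  step 16: row=13, L[13]='b', prepend. Next row=LF[13]=3
  step 17: row=3, L[3]='e', prepend. Next row=LF[3]=4
  step 18: row=4, L[4]='z', prepend. Next row=LF[4]=17
Reversed output: zebrahippopotamus$

Answer: zebrahippopotamus$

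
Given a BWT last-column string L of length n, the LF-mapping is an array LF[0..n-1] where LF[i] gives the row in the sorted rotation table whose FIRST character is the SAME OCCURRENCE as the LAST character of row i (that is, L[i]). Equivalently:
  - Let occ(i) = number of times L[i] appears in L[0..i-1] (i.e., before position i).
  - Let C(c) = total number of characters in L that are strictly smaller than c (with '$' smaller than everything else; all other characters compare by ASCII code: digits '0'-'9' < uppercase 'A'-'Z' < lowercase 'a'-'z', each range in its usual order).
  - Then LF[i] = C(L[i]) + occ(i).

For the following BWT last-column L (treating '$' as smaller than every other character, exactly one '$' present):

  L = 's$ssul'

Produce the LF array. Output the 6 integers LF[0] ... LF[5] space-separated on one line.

Char counts: '$':1, 'l':1, 's':3, 'u':1
C (first-col start): C('$')=0, C('l')=1, C('s')=2, C('u')=5
L[0]='s': occ=0, LF[0]=C('s')+0=2+0=2
L[1]='$': occ=0, LF[1]=C('$')+0=0+0=0
L[2]='s': occ=1, LF[2]=C('s')+1=2+1=3
L[3]='s': occ=2, LF[3]=C('s')+2=2+2=4
L[4]='u': occ=0, LF[4]=C('u')+0=5+0=5
L[5]='l': occ=0, LF[5]=C('l')+0=1+0=1

Answer: 2 0 3 4 5 1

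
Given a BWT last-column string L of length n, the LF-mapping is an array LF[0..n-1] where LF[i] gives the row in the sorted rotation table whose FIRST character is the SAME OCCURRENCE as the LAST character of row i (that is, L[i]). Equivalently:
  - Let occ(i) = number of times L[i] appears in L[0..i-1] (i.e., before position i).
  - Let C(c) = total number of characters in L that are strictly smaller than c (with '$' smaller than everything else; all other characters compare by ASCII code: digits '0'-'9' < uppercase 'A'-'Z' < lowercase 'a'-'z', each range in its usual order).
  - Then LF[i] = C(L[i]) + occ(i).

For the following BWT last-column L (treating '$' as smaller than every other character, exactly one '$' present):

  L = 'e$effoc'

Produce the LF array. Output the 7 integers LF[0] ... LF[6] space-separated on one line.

Answer: 2 0 3 4 5 6 1

Derivation:
Char counts: '$':1, 'c':1, 'e':2, 'f':2, 'o':1
C (first-col start): C('$')=0, C('c')=1, C('e')=2, C('f')=4, C('o')=6
L[0]='e': occ=0, LF[0]=C('e')+0=2+0=2
L[1]='$': occ=0, LF[1]=C('$')+0=0+0=0
L[2]='e': occ=1, LF[2]=C('e')+1=2+1=3
L[3]='f': occ=0, LF[3]=C('f')+0=4+0=4
L[4]='f': occ=1, LF[4]=C('f')+1=4+1=5
L[5]='o': occ=0, LF[5]=C('o')+0=6+0=6
L[6]='c': occ=0, LF[6]=C('c')+0=1+0=1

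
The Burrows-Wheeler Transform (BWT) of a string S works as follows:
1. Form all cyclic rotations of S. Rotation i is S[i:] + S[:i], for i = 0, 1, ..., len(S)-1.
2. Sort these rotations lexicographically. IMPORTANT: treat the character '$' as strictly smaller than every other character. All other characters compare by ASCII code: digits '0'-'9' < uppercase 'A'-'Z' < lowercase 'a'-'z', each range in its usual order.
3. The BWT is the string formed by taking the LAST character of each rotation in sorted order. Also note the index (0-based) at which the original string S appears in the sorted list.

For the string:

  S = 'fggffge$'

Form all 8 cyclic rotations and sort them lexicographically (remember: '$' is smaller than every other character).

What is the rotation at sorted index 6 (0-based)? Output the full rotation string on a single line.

All 8 rotations (rotation i = S[i:]+S[:i]):
  rot[0] = fggffge$
  rot[1] = ggffge$f
  rot[2] = gffge$fg
  rot[3] = ffge$fgg
  rot[4] = fge$fggf
  rot[5] = ge$fggff
  rot[6] = e$fggffg
  rot[7] = $fggffge
Sorted (with $ < everything):
  sorted[0] = $fggffge
  sorted[1] = e$fggffg
  sorted[2] = ffge$fgg
  sorted[3] = fge$fggf
  sorted[4] = fggffge$
  sorted[5] = ge$fggff
  sorted[6] = gffge$fg
  sorted[7] = ggffge$f
sorted[6] = gffge$fg

Answer: gffge$fg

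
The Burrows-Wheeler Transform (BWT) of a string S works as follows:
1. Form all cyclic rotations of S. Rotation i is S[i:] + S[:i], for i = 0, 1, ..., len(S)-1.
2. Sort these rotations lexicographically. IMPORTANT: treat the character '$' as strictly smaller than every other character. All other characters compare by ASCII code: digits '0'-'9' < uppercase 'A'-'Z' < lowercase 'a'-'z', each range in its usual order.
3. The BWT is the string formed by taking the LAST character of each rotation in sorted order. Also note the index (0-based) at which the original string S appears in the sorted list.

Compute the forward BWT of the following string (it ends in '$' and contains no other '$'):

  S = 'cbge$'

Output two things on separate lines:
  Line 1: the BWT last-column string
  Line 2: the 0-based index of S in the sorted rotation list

Answer: ec$gb
2

Derivation:
All 5 rotations (rotation i = S[i:]+S[:i]):
  rot[0] = cbge$
  rot[1] = bge$c
  rot[2] = ge$cb
  rot[3] = e$cbg
  rot[4] = $cbge
Sorted (with $ < everything):
  sorted[0] = $cbge  (last char: 'e')
  sorted[1] = bge$c  (last char: 'c')
  sorted[2] = cbge$  (last char: '$')
  sorted[3] = e$cbg  (last char: 'g')
  sorted[4] = ge$cb  (last char: 'b')
Last column: ec$gb
Original string S is at sorted index 2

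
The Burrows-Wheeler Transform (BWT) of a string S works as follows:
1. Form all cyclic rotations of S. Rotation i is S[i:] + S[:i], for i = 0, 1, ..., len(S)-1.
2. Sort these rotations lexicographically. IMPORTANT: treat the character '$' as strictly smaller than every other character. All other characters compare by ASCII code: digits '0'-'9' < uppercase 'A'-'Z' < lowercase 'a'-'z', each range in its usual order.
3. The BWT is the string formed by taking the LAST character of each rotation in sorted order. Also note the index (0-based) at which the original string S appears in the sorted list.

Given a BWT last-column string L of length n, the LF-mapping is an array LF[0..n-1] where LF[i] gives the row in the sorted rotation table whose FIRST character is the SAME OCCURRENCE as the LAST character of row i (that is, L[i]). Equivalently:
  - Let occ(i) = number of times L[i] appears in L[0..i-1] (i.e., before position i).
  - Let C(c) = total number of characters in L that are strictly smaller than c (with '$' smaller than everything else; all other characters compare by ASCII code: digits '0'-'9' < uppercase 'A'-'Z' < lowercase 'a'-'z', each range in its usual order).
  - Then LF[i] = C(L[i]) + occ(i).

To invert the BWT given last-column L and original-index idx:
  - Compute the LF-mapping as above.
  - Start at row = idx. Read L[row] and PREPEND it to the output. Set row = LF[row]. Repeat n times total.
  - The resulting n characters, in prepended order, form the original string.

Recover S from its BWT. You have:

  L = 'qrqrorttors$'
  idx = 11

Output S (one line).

LF mapping: 3 5 4 6 1 7 10 11 2 8 9 0
Walk LF starting at row 11, prepending L[row]:
  step 1: row=11, L[11]='$', prepend. Next row=LF[11]=0
  step 2: row=0, L[0]='q', prepend. Next row=LF[0]=3
  step 3: row=3, L[3]='r', prepend. Next row=LF[3]=6
  step 4: row=6, L[6]='t', prepend. Next row=LF[6]=10
  step 5: row=10, L[10]='s', prepend. Next row=LF[10]=9
  step 6: row=9, L[9]='r', prepend. Next row=LF[9]=8
  step 7: row=8, L[8]='o', prepend. Next row=LF[8]=2
  step 8: row=2, L[2]='q', prepend. Next row=LF[2]=4
  step 9: row=4, L[4]='o', prepend. Next row=LF[4]=1
  step 10: row=1, L[1]='r', prepend. Next row=LF[1]=5
  step 11: row=5, L[5]='r', prepend. Next row=LF[5]=7
  step 12: row=7, L[7]='t', prepend. Next row=LF[7]=11
Reversed output: trroqorstrq$

Answer: trroqorstrq$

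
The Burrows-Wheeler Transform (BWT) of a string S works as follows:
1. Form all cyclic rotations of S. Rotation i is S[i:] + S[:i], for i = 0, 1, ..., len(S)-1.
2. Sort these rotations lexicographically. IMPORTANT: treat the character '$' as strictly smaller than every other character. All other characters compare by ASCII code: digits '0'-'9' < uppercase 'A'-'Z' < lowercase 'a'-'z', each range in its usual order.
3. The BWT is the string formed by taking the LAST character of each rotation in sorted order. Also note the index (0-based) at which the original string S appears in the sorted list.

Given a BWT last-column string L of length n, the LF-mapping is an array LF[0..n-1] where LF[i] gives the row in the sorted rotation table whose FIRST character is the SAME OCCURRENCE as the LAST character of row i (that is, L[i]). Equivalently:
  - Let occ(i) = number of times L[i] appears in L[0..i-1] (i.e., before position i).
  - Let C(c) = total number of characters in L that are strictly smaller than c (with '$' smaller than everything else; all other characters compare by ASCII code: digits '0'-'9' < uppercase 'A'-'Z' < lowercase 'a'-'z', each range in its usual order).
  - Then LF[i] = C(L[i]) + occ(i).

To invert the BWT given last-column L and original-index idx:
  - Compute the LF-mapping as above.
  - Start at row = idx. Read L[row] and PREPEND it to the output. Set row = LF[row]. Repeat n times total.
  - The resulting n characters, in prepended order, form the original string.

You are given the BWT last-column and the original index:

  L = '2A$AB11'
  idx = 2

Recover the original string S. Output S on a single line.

LF mapping: 3 4 0 5 6 1 2
Walk LF starting at row 2, prepending L[row]:
  step 1: row=2, L[2]='$', prepend. Next row=LF[2]=0
  step 2: row=0, L[0]='2', prepend. Next row=LF[0]=3
  step 3: row=3, L[3]='A', prepend. Next row=LF[3]=5
  step 4: row=5, L[5]='1', prepend. Next row=LF[5]=1
  step 5: row=1, L[1]='A', prepend. Next row=LF[1]=4
  step 6: row=4, L[4]='B', prepend. Next row=LF[4]=6
  step 7: row=6, L[6]='1', prepend. Next row=LF[6]=2
Reversed output: 1BA1A2$

Answer: 1BA1A2$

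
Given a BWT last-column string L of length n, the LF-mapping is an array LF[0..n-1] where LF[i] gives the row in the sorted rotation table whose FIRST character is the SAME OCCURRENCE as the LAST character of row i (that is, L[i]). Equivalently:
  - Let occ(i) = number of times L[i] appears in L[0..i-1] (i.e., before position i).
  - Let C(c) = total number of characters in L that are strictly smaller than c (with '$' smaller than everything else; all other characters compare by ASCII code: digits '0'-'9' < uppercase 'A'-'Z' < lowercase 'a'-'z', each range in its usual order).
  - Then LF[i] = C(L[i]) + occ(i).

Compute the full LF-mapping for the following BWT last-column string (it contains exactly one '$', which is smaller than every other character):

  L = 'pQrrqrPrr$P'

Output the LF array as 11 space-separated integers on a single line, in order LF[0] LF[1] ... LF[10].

Answer: 4 3 6 7 5 8 1 9 10 0 2

Derivation:
Char counts: '$':1, 'P':2, 'Q':1, 'p':1, 'q':1, 'r':5
C (first-col start): C('$')=0, C('P')=1, C('Q')=3, C('p')=4, C('q')=5, C('r')=6
L[0]='p': occ=0, LF[0]=C('p')+0=4+0=4
L[1]='Q': occ=0, LF[1]=C('Q')+0=3+0=3
L[2]='r': occ=0, LF[2]=C('r')+0=6+0=6
L[3]='r': occ=1, LF[3]=C('r')+1=6+1=7
L[4]='q': occ=0, LF[4]=C('q')+0=5+0=5
L[5]='r': occ=2, LF[5]=C('r')+2=6+2=8
L[6]='P': occ=0, LF[6]=C('P')+0=1+0=1
L[7]='r': occ=3, LF[7]=C('r')+3=6+3=9
L[8]='r': occ=4, LF[8]=C('r')+4=6+4=10
L[9]='$': occ=0, LF[9]=C('$')+0=0+0=0
L[10]='P': occ=1, LF[10]=C('P')+1=1+1=2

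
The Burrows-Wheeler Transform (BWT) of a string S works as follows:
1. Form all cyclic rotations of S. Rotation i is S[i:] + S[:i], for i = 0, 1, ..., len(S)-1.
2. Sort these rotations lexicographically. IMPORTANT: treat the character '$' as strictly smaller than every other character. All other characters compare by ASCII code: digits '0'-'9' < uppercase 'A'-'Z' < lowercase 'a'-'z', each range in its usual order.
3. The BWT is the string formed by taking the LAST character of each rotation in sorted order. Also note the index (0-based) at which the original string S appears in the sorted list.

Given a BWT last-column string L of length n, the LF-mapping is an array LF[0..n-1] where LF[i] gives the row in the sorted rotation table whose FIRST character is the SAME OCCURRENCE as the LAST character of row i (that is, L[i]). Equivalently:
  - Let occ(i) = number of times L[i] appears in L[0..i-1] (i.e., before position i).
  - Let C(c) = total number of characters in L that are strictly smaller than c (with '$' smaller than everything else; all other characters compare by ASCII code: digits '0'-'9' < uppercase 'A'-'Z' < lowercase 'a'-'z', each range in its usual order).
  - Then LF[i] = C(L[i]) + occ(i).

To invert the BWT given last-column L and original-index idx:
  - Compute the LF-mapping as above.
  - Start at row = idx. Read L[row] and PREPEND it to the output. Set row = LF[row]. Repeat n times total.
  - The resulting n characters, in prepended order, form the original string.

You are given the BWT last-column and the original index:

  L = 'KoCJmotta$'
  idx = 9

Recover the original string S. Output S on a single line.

LF mapping: 3 6 1 2 5 7 8 9 4 0
Walk LF starting at row 9, prepending L[row]:
  step 1: row=9, L[9]='$', prepend. Next row=LF[9]=0
  step 2: row=0, L[0]='K', prepend. Next row=LF[0]=3
  step 3: row=3, L[3]='J', prepend. Next row=LF[3]=2
  step 4: row=2, L[2]='C', prepend. Next row=LF[2]=1
  step 5: row=1, L[1]='o', prepend. Next row=LF[1]=6
  step 6: row=6, L[6]='t', prepend. Next row=LF[6]=8
  step 7: row=8, L[8]='a', prepend. Next row=LF[8]=4
  step 8: row=4, L[4]='m', prepend. Next row=LF[4]=5
  step 9: row=5, L[5]='o', prepend. Next row=LF[5]=7
  step 10: row=7, L[7]='t', prepend. Next row=LF[7]=9
Reversed output: tomatoCJK$

Answer: tomatoCJK$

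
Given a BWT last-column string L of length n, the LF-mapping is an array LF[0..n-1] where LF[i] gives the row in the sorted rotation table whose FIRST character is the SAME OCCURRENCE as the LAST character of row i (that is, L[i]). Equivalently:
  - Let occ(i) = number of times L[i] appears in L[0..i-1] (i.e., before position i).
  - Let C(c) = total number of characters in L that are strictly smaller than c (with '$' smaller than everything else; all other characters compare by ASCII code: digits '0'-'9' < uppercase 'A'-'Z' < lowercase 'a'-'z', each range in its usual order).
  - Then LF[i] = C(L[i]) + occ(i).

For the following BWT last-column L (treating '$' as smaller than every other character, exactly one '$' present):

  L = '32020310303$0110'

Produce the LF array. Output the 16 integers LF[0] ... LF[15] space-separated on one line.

Char counts: '$':1, '0':6, '1':3, '2':2, '3':4
C (first-col start): C('$')=0, C('0')=1, C('1')=7, C('2')=10, C('3')=12
L[0]='3': occ=0, LF[0]=C('3')+0=12+0=12
L[1]='2': occ=0, LF[1]=C('2')+0=10+0=10
L[2]='0': occ=0, LF[2]=C('0')+0=1+0=1
L[3]='2': occ=1, LF[3]=C('2')+1=10+1=11
L[4]='0': occ=1, LF[4]=C('0')+1=1+1=2
L[5]='3': occ=1, LF[5]=C('3')+1=12+1=13
L[6]='1': occ=0, LF[6]=C('1')+0=7+0=7
L[7]='0': occ=2, LF[7]=C('0')+2=1+2=3
L[8]='3': occ=2, LF[8]=C('3')+2=12+2=14
L[9]='0': occ=3, LF[9]=C('0')+3=1+3=4
L[10]='3': occ=3, LF[10]=C('3')+3=12+3=15
L[11]='$': occ=0, LF[11]=C('$')+0=0+0=0
L[12]='0': occ=4, LF[12]=C('0')+4=1+4=5
L[13]='1': occ=1, LF[13]=C('1')+1=7+1=8
L[14]='1': occ=2, LF[14]=C('1')+2=7+2=9
L[15]='0': occ=5, LF[15]=C('0')+5=1+5=6

Answer: 12 10 1 11 2 13 7 3 14 4 15 0 5 8 9 6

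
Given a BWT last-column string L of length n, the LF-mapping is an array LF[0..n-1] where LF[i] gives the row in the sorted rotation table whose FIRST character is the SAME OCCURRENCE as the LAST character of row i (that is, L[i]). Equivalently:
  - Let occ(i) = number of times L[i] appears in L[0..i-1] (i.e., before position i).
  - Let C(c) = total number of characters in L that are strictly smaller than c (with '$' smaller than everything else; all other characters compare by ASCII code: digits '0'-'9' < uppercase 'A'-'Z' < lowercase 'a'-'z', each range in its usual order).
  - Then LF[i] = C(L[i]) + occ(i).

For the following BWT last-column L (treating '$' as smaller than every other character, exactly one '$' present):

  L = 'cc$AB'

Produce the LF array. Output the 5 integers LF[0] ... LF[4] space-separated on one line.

Answer: 3 4 0 1 2

Derivation:
Char counts: '$':1, 'A':1, 'B':1, 'c':2
C (first-col start): C('$')=0, C('A')=1, C('B')=2, C('c')=3
L[0]='c': occ=0, LF[0]=C('c')+0=3+0=3
L[1]='c': occ=1, LF[1]=C('c')+1=3+1=4
L[2]='$': occ=0, LF[2]=C('$')+0=0+0=0
L[3]='A': occ=0, LF[3]=C('A')+0=1+0=1
L[4]='B': occ=0, LF[4]=C('B')+0=2+0=2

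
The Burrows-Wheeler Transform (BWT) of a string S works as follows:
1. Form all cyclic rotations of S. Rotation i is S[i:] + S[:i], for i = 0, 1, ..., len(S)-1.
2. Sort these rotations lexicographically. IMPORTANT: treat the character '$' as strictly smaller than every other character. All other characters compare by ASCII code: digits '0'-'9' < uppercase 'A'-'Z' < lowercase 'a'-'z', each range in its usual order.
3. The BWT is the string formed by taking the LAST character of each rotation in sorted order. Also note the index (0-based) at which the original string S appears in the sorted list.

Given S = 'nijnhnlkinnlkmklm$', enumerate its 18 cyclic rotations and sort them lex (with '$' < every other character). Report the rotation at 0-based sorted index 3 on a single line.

All 18 rotations (rotation i = S[i:]+S[:i]):
  rot[0] = nijnhnlkinnlkmklm$
  rot[1] = ijnhnlkinnlkmklm$n
  rot[2] = jnhnlkinnlkmklm$ni
  rot[3] = nhnlkinnlkmklm$nij
  rot[4] = hnlkinnlkmklm$nijn
  rot[5] = nlkinnlkmklm$nijnh
  rot[6] = lkinnlkmklm$nijnhn
  rot[7] = kinnlkmklm$nijnhnl
  rot[8] = innlkmklm$nijnhnlk
  rot[9] = nnlkmklm$nijnhnlki
  rot[10] = nlkmklm$nijnhnlkin
  rot[11] = lkmklm$nijnhnlkinn
  rot[12] = kmklm$nijnhnlkinnl
  rot[13] = mklm$nijnhnlkinnlk
  rot[14] = klm$nijnhnlkinnlkm
  rot[15] = lm$nijnhnlkinnlkmk
  rot[16] = m$nijnhnlkinnlkmkl
  rot[17] = $nijnhnlkinnlkmklm
Sorted (with $ < everything):
  sorted[0] = $nijnhnlkinnlkmklm
  sorted[1] = hnlkinnlkmklm$nijn
  sorted[2] = ijnhnlkinnlkmklm$n
  sorted[3] = innlkmklm$nijnhnlk
  sorted[4] = jnhnlkinnlkmklm$ni
  sorted[5] = kinnlkmklm$nijnhnl
  sorted[6] = klm$nijnhnlkinnlkm
  sorted[7] = kmklm$nijnhnlkinnl
  sorted[8] = lkinnlkmklm$nijnhn
  sorted[9] = lkmklm$nijnhnlkinn
  sorted[10] = lm$nijnhnlkinnlkmk
  sorted[11] = m$nijnhnlkinnlkmkl
  sorted[12] = mklm$nijnhnlkinnlk
  sorted[13] = nhnlkinnlkmklm$nij
  sorted[14] = nijnhnlkinnlkmklm$
  sorted[15] = nlkinnlkmklm$nijnh
  sorted[16] = nlkmklm$nijnhnlkin
  sorted[17] = nnlkmklm$nijnhnlki
sorted[3] = innlkmklm$nijnhnlk

Answer: innlkmklm$nijnhnlk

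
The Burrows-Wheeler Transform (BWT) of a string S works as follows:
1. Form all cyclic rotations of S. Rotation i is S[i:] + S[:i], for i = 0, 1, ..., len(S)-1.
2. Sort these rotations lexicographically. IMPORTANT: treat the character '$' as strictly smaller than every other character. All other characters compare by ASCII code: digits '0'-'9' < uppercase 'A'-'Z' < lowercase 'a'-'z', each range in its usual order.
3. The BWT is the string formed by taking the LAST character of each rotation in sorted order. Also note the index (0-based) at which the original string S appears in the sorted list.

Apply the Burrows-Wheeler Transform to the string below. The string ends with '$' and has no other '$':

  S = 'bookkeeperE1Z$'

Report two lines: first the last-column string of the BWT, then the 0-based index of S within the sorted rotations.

Answer: ZEr1$kepkoobee
4

Derivation:
All 14 rotations (rotation i = S[i:]+S[:i]):
  rot[0] = bookkeeperE1Z$
  rot[1] = ookkeeperE1Z$b
  rot[2] = okkeeperE1Z$bo
  rot[3] = kkeeperE1Z$boo
  rot[4] = keeperE1Z$book
  rot[5] = eeperE1Z$bookk
  rot[6] = eperE1Z$bookke
  rot[7] = perE1Z$bookkee
  rot[8] = erE1Z$bookkeep
  rot[9] = rE1Z$bookkeepe
  rot[10] = E1Z$bookkeeper
  rot[11] = 1Z$bookkeeperE
  rot[12] = Z$bookkeeperE1
  rot[13] = $bookkeeperE1Z
Sorted (with $ < everything):
  sorted[0] = $bookkeeperE1Z  (last char: 'Z')
  sorted[1] = 1Z$bookkeeperE  (last char: 'E')
  sorted[2] = E1Z$bookkeeper  (last char: 'r')
  sorted[3] = Z$bookkeeperE1  (last char: '1')
  sorted[4] = bookkeeperE1Z$  (last char: '$')
  sorted[5] = eeperE1Z$bookk  (last char: 'k')
  sorted[6] = eperE1Z$bookke  (last char: 'e')
  sorted[7] = erE1Z$bookkeep  (last char: 'p')
  sorted[8] = keeperE1Z$book  (last char: 'k')
  sorted[9] = kkeeperE1Z$boo  (last char: 'o')
  sorted[10] = okkeeperE1Z$bo  (last char: 'o')
  sorted[11] = ookkeeperE1Z$b  (last char: 'b')
  sorted[12] = perE1Z$bookkee  (last char: 'e')
  sorted[13] = rE1Z$bookkeepe  (last char: 'e')
Last column: ZEr1$kepkoobee
Original string S is at sorted index 4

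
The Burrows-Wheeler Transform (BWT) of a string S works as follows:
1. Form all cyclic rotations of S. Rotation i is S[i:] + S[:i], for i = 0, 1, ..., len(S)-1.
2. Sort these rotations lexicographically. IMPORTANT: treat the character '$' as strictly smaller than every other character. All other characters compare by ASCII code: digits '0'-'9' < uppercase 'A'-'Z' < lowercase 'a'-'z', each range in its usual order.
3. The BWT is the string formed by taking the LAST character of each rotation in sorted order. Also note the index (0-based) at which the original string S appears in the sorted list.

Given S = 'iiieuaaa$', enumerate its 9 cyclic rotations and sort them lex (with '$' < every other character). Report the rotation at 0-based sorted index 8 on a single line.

All 9 rotations (rotation i = S[i:]+S[:i]):
  rot[0] = iiieuaaa$
  rot[1] = iieuaaa$i
  rot[2] = ieuaaa$ii
  rot[3] = euaaa$iii
  rot[4] = uaaa$iiie
  rot[5] = aaa$iiieu
  rot[6] = aa$iiieua
  rot[7] = a$iiieuaa
  rot[8] = $iiieuaaa
Sorted (with $ < everything):
  sorted[0] = $iiieuaaa
  sorted[1] = a$iiieuaa
  sorted[2] = aa$iiieua
  sorted[3] = aaa$iiieu
  sorted[4] = euaaa$iii
  sorted[5] = ieuaaa$ii
  sorted[6] = iieuaaa$i
  sorted[7] = iiieuaaa$
  sorted[8] = uaaa$iiie
sorted[8] = uaaa$iiie

Answer: uaaa$iiie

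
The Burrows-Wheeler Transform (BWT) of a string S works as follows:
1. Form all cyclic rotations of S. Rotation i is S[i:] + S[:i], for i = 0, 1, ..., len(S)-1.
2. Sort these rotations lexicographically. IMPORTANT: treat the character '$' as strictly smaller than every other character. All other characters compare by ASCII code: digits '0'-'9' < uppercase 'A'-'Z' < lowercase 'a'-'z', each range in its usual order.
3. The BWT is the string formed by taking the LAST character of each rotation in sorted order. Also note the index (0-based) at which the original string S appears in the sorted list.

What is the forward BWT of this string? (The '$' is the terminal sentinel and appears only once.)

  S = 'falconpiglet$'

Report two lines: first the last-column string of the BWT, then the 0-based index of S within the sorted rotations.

Answer: tfll$ipagocne
4

Derivation:
All 13 rotations (rotation i = S[i:]+S[:i]):
  rot[0] = falconpiglet$
  rot[1] = alconpiglet$f
  rot[2] = lconpiglet$fa
  rot[3] = conpiglet$fal
  rot[4] = onpiglet$falc
  rot[5] = npiglet$falco
  rot[6] = piglet$falcon
  rot[7] = iglet$falconp
  rot[8] = glet$falconpi
  rot[9] = let$falconpig
  rot[10] = et$falconpigl
  rot[11] = t$falconpigle
  rot[12] = $falconpiglet
Sorted (with $ < everything):
  sorted[0] = $falconpiglet  (last char: 't')
  sorted[1] = alconpiglet$f  (last char: 'f')
  sorted[2] = conpiglet$fal  (last char: 'l')
  sorted[3] = et$falconpigl  (last char: 'l')
  sorted[4] = falconpiglet$  (last char: '$')
  sorted[5] = glet$falconpi  (last char: 'i')
  sorted[6] = iglet$falconp  (last char: 'p')
  sorted[7] = lconpiglet$fa  (last char: 'a')
  sorted[8] = let$falconpig  (last char: 'g')
  sorted[9] = npiglet$falco  (last char: 'o')
  sorted[10] = onpiglet$falc  (last char: 'c')
  sorted[11] = piglet$falcon  (last char: 'n')
  sorted[12] = t$falconpigle  (last char: 'e')
Last column: tfll$ipagocne
Original string S is at sorted index 4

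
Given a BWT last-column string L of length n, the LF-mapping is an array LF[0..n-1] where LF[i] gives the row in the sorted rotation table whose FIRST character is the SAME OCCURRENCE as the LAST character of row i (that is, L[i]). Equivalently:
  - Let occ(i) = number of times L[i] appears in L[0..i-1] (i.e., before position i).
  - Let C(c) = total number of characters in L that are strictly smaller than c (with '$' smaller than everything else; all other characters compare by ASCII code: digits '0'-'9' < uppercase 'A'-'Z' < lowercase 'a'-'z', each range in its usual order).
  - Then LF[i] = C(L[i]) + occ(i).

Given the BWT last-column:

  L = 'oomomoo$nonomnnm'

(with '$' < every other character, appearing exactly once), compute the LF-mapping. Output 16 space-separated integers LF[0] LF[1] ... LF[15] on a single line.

Char counts: '$':1, 'm':4, 'n':4, 'o':7
C (first-col start): C('$')=0, C('m')=1, C('n')=5, C('o')=9
L[0]='o': occ=0, LF[0]=C('o')+0=9+0=9
L[1]='o': occ=1, LF[1]=C('o')+1=9+1=10
L[2]='m': occ=0, LF[2]=C('m')+0=1+0=1
L[3]='o': occ=2, LF[3]=C('o')+2=9+2=11
L[4]='m': occ=1, LF[4]=C('m')+1=1+1=2
L[5]='o': occ=3, LF[5]=C('o')+3=9+3=12
L[6]='o': occ=4, LF[6]=C('o')+4=9+4=13
L[7]='$': occ=0, LF[7]=C('$')+0=0+0=0
L[8]='n': occ=0, LF[8]=C('n')+0=5+0=5
L[9]='o': occ=5, LF[9]=C('o')+5=9+5=14
L[10]='n': occ=1, LF[10]=C('n')+1=5+1=6
L[11]='o': occ=6, LF[11]=C('o')+6=9+6=15
L[12]='m': occ=2, LF[12]=C('m')+2=1+2=3
L[13]='n': occ=2, LF[13]=C('n')+2=5+2=7
L[14]='n': occ=3, LF[14]=C('n')+3=5+3=8
L[15]='m': occ=3, LF[15]=C('m')+3=1+3=4

Answer: 9 10 1 11 2 12 13 0 5 14 6 15 3 7 8 4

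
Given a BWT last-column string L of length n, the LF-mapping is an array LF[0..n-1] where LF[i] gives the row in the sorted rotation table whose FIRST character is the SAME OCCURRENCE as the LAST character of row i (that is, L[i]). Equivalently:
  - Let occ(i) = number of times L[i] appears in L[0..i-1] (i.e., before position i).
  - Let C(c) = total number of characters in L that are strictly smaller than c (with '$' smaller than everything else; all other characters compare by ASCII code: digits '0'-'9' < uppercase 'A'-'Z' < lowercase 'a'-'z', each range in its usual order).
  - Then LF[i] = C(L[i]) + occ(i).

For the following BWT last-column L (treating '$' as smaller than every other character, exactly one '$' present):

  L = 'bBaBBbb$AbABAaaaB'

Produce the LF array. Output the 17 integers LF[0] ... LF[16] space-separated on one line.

Answer: 13 4 9 5 6 14 15 0 1 16 2 7 3 10 11 12 8

Derivation:
Char counts: '$':1, 'A':3, 'B':5, 'a':4, 'b':4
C (first-col start): C('$')=0, C('A')=1, C('B')=4, C('a')=9, C('b')=13
L[0]='b': occ=0, LF[0]=C('b')+0=13+0=13
L[1]='B': occ=0, LF[1]=C('B')+0=4+0=4
L[2]='a': occ=0, LF[2]=C('a')+0=9+0=9
L[3]='B': occ=1, LF[3]=C('B')+1=4+1=5
L[4]='B': occ=2, LF[4]=C('B')+2=4+2=6
L[5]='b': occ=1, LF[5]=C('b')+1=13+1=14
L[6]='b': occ=2, LF[6]=C('b')+2=13+2=15
L[7]='$': occ=0, LF[7]=C('$')+0=0+0=0
L[8]='A': occ=0, LF[8]=C('A')+0=1+0=1
L[9]='b': occ=3, LF[9]=C('b')+3=13+3=16
L[10]='A': occ=1, LF[10]=C('A')+1=1+1=2
L[11]='B': occ=3, LF[11]=C('B')+3=4+3=7
L[12]='A': occ=2, LF[12]=C('A')+2=1+2=3
L[13]='a': occ=1, LF[13]=C('a')+1=9+1=10
L[14]='a': occ=2, LF[14]=C('a')+2=9+2=11
L[15]='a': occ=3, LF[15]=C('a')+3=9+3=12
L[16]='B': occ=4, LF[16]=C('B')+4=4+4=8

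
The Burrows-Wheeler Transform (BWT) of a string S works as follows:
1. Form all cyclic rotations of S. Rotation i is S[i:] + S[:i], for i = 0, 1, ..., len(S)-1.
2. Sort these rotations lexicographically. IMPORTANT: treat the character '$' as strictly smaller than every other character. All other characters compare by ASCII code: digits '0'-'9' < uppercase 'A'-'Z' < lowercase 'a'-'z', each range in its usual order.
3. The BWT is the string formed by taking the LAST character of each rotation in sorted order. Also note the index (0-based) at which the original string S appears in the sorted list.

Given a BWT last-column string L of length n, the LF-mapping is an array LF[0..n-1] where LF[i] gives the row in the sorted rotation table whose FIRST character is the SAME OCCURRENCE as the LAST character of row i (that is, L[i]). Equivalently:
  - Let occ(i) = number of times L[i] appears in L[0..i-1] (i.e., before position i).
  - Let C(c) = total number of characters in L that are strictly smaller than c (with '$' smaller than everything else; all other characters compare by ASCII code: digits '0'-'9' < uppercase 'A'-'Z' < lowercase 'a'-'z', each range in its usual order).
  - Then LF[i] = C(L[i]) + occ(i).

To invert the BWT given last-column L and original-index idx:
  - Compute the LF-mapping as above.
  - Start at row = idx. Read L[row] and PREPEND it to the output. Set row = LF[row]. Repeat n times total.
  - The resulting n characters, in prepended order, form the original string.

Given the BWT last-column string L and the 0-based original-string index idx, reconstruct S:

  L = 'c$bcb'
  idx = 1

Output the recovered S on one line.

LF mapping: 3 0 1 4 2
Walk LF starting at row 1, prepending L[row]:
  step 1: row=1, L[1]='$', prepend. Next row=LF[1]=0
  step 2: row=0, L[0]='c', prepend. Next row=LF[0]=3
  step 3: row=3, L[3]='c', prepend. Next row=LF[3]=4
  step 4: row=4, L[4]='b', prepend. Next row=LF[4]=2
  step 5: row=2, L[2]='b', prepend. Next row=LF[2]=1
Reversed output: bbcc$

Answer: bbcc$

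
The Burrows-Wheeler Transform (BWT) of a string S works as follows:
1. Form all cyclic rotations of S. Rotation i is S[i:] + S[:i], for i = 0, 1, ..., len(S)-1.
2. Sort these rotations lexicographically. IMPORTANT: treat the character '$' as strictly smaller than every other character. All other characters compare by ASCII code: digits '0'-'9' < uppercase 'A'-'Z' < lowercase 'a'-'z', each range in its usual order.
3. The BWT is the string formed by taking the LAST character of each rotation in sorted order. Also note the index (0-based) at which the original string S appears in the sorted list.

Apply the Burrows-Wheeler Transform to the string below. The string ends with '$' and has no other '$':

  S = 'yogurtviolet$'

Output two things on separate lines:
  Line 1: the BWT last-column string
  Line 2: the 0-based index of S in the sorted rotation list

Answer: tlovoyiuergt$
12

Derivation:
All 13 rotations (rotation i = S[i:]+S[:i]):
  rot[0] = yogurtviolet$
  rot[1] = ogurtviolet$y
  rot[2] = gurtviolet$yo
  rot[3] = urtviolet$yog
  rot[4] = rtviolet$yogu
  rot[5] = tviolet$yogur
  rot[6] = violet$yogurt
  rot[7] = iolet$yogurtv
  rot[8] = olet$yogurtvi
  rot[9] = let$yogurtvio
  rot[10] = et$yogurtviol
  rot[11] = t$yogurtviole
  rot[12] = $yogurtviolet
Sorted (with $ < everything):
  sorted[0] = $yogurtviolet  (last char: 't')
  sorted[1] = et$yogurtviol  (last char: 'l')
  sorted[2] = gurtviolet$yo  (last char: 'o')
  sorted[3] = iolet$yogurtv  (last char: 'v')
  sorted[4] = let$yogurtvio  (last char: 'o')
  sorted[5] = ogurtviolet$y  (last char: 'y')
  sorted[6] = olet$yogurtvi  (last char: 'i')
  sorted[7] = rtviolet$yogu  (last char: 'u')
  sorted[8] = t$yogurtviole  (last char: 'e')
  sorted[9] = tviolet$yogur  (last char: 'r')
  sorted[10] = urtviolet$yog  (last char: 'g')
  sorted[11] = violet$yogurt  (last char: 't')
  sorted[12] = yogurtviolet$  (last char: '$')
Last column: tlovoyiuergt$
Original string S is at sorted index 12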